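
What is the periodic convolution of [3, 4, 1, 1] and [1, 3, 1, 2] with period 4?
Use y[k] = Σ_j u[j]·v[(k-j) mod 4]. y[0] = 3×1 + 4×2 + 1×1 + 1×3 = 15; y[1] = 3×3 + 4×1 + 1×2 + 1×1 = 16; y[2] = 3×1 + 4×3 + 1×1 + 1×2 = 18; y[3] = 3×2 + 4×1 + 1×3 + 1×1 = 14. Result: [15, 16, 18, 14]

[15, 16, 18, 14]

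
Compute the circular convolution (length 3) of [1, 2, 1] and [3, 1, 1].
Use y[k] = Σ_j f[j]·g[(k-j) mod 3]. y[0] = 1×3 + 2×1 + 1×1 = 6; y[1] = 1×1 + 2×3 + 1×1 = 8; y[2] = 1×1 + 2×1 + 1×3 = 6. Result: [6, 8, 6]

[6, 8, 6]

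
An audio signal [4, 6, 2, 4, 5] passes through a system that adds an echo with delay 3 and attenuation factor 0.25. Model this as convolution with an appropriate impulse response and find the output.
Direct-path + delayed-attenuated-path model → impulse response h = [1, 0, 0, 0.25] (1 at lag 0, 0.25 at lag 3). Output y[n] = x[n] + 0.25·x[n - 3] (with x[n] = 0 outside 0..4): y[0] = 4 + 0.25×0 = 4; y[1] = 6 + 0.25×0 = 6; y[2] = 2 + 0.25×0 = 2; y[3] = 4 + 0.25×4 = 5.0; y[4] = 5 + 0.25×6 = 6.5; y[5] = 0 + 0.25×2 = 0.5; y[6] = 0 + 0.25×4 = 1.0; y[7] = 0 + 0.25×5 = 1.25. So y = [4, 6, 2, 5.0, 6.5, 0.5, 1.0, 1.25]

[4, 6, 2, 5.0, 6.5, 0.5, 1.0, 1.25]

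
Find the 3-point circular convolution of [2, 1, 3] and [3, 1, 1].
Use y[k] = Σ_j s[j]·t[(k-j) mod 3]. y[0] = 2×3 + 1×1 + 3×1 = 10; y[1] = 2×1 + 1×3 + 3×1 = 8; y[2] = 2×1 + 1×1 + 3×3 = 12. Result: [10, 8, 12]

[10, 8, 12]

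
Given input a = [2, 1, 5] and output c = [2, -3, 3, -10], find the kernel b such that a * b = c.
Output length 4 = len(a) + len(b) - 1 ⇒ len(b) = 2. Solve b forward using b[k] = (c[k] - Σ_{i≥1} a[i]·b[k-i]) / a[0]: b[0] = c[0] / a[0] = 2 / 2 = 1; b[1] = (c[1] - 1×1) / a[0] = (-3 - 1×1) / 2 = -2. So b = [1, -2]. Forward-check [2, 1, 5] * [1, -2]: c[0] = 2×1 = 2; c[1] = 2×-2 + 1×1 = -3; c[2] = 1×-2 + 5×1 = 3; c[3] = 5×-2 = -10 → [2, -3, 3, -10] ✓

[1, -2]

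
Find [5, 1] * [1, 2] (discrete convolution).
y[0] = 5×1 = 5; y[1] = 5×2 + 1×1 = 11; y[2] = 1×2 = 2

[5, 11, 2]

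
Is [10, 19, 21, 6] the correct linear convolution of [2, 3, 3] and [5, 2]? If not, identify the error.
Recompute linear convolution of [2, 3, 3] and [5, 2]: y[0] = 2×5 = 10; y[1] = 2×2 + 3×5 = 19; y[2] = 3×2 + 3×5 = 21; y[3] = 3×2 = 6 → [10, 19, 21, 6]. Given [10, 19, 21, 6] matches, so answer: Yes

Yes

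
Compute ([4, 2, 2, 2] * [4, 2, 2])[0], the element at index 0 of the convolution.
Use y[k] = Σ_i a[i]·b[k-i] at k=0. y[0] = 4×4 = 16

16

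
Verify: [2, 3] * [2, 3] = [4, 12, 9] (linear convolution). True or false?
Recompute linear convolution of [2, 3] and [2, 3]: y[0] = 2×2 = 4; y[1] = 2×3 + 3×2 = 12; y[2] = 3×3 = 9 → [4, 12, 9]. Given [4, 12, 9] matches, so answer: Yes

Yes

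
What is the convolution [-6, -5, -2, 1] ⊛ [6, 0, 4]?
y[0] = -6×6 = -36; y[1] = -6×0 + -5×6 = -30; y[2] = -6×4 + -5×0 + -2×6 = -36; y[3] = -5×4 + -2×0 + 1×6 = -14; y[4] = -2×4 + 1×0 = -8; y[5] = 1×4 = 4

[-36, -30, -36, -14, -8, 4]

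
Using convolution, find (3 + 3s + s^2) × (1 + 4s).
Ascending coefficients: a = [3, 3, 1], b = [1, 4]. c[0] = 3×1 = 3; c[1] = 3×4 + 3×1 = 15; c[2] = 3×4 + 1×1 = 13; c[3] = 1×4 = 4. Result coefficients: [3, 15, 13, 4] → 3 + 15s + 13s^2 + 4s^3

3 + 15s + 13s^2 + 4s^3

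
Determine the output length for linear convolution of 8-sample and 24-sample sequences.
Linear/full convolution length: m + n - 1 = 8 + 24 - 1 = 31

31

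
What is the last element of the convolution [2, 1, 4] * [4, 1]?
Use y[k] = Σ_i a[i]·b[k-i] at k=3. y[3] = 4×1 = 4

4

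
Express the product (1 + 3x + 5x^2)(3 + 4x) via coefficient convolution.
Ascending coefficients: a = [1, 3, 5], b = [3, 4]. c[0] = 1×3 = 3; c[1] = 1×4 + 3×3 = 13; c[2] = 3×4 + 5×3 = 27; c[3] = 5×4 = 20. Result coefficients: [3, 13, 27, 20] → 3 + 13x + 27x^2 + 20x^3

3 + 13x + 27x^2 + 20x^3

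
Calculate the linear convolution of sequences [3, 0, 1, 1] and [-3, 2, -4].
y[0] = 3×-3 = -9; y[1] = 3×2 + 0×-3 = 6; y[2] = 3×-4 + 0×2 + 1×-3 = -15; y[3] = 0×-4 + 1×2 + 1×-3 = -1; y[4] = 1×-4 + 1×2 = -2; y[5] = 1×-4 = -4

[-9, 6, -15, -1, -2, -4]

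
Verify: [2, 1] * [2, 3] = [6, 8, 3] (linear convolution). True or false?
Recompute linear convolution of [2, 1] and [2, 3]: y[0] = 2×2 = 4; y[1] = 2×3 + 1×2 = 8; y[2] = 1×3 = 3 → [4, 8, 3]. Compare to given [6, 8, 3]: they differ at index 0: given 6, correct 4, so answer: No

No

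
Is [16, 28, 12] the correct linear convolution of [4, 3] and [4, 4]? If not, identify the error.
Recompute linear convolution of [4, 3] and [4, 4]: y[0] = 4×4 = 16; y[1] = 4×4 + 3×4 = 28; y[2] = 3×4 = 12 → [16, 28, 12]. Given [16, 28, 12] matches, so answer: Yes

Yes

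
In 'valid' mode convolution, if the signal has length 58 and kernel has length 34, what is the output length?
'Valid' mode counts only positions where the kernel fully overlaps the signal: m - n + 1 = 58 - 34 + 1 = 25

25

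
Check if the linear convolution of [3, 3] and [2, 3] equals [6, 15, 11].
Recompute linear convolution of [3, 3] and [2, 3]: y[0] = 3×2 = 6; y[1] = 3×3 + 3×2 = 15; y[2] = 3×3 = 9 → [6, 15, 9]. Compare to given [6, 15, 11]: they differ at index 2: given 11, correct 9, so answer: No

No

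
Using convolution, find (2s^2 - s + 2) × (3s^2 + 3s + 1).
Ascending coefficients: a = [2, -1, 2], b = [1, 3, 3]. c[0] = 2×1 = 2; c[1] = 2×3 + -1×1 = 5; c[2] = 2×3 + -1×3 + 2×1 = 5; c[3] = -1×3 + 2×3 = 3; c[4] = 2×3 = 6. Result coefficients: [2, 5, 5, 3, 6] → 6s^4 + 3s^3 + 5s^2 + 5s + 2

6s^4 + 3s^3 + 5s^2 + 5s + 2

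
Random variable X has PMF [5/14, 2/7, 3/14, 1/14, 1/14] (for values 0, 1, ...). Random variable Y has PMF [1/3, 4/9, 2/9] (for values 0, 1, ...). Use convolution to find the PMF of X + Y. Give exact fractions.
P(X+Y=k) = Σ_i P(X=i)·P(Y=k-i) — a convolution of [5/14, 2/7, 3/14, 1/14, 1/14] and [1/3, 4/9, 2/9]. P(X+Y=0) = (5/14)×(1/3) = 5/42; P(X+Y=1) = (5/14)×(4/9) + (2/7)×(1/3) = 10/63 + 2/21 = 16/63; P(X+Y=2) = (5/14)×(2/9) + (2/7)×(4/9) + (3/14)×(1/3) = 5/63 + 8/63 + 1/14 = 5/18; P(X+Y=3) = (2/7)×(2/9) + (3/14)×(4/9) + (1/14)×(1/3) = 4/63 + 2/21 + 1/42 = 23/126; P(X+Y=4) = (3/14)×(2/9) + (1/14)×(4/9) + (1/14)×(1/3) = 1/21 + 2/63 + 1/42 = 13/126; P(X+Y=5) = (1/14)×(2/9) + (1/14)×(4/9) = 1/63 + 2/63 = 1/21; P(X+Y=6) = (1/14)×(2/9) = 1/63. PMF: [5/42, 16/63, 5/18, 23/126, 13/126, 1/21, 1/63] (sums to 1 ✓)

[5/42, 16/63, 5/18, 23/126, 13/126, 1/21, 1/63]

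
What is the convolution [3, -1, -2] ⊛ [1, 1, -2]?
y[0] = 3×1 = 3; y[1] = 3×1 + -1×1 = 2; y[2] = 3×-2 + -1×1 + -2×1 = -9; y[3] = -1×-2 + -2×1 = 0; y[4] = -2×-2 = 4

[3, 2, -9, 0, 4]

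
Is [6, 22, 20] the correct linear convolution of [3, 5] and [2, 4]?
Recompute linear convolution of [3, 5] and [2, 4]: y[0] = 3×2 = 6; y[1] = 3×4 + 5×2 = 22; y[2] = 5×4 = 20 → [6, 22, 20]. Given [6, 22, 20] matches, so answer: Yes

Yes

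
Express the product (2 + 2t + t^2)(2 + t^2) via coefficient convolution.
Ascending coefficients: a = [2, 2, 1], b = [2, 0, 1]. c[0] = 2×2 = 4; c[1] = 2×0 + 2×2 = 4; c[2] = 2×1 + 2×0 + 1×2 = 4; c[3] = 2×1 + 1×0 = 2; c[4] = 1×1 = 1. Result coefficients: [4, 4, 4, 2, 1] → 4 + 4t + 4t^2 + 2t^3 + t^4

4 + 4t + 4t^2 + 2t^3 + t^4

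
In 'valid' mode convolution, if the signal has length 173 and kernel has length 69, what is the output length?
'Valid' mode counts only positions where the kernel fully overlaps the signal: m - n + 1 = 173 - 69 + 1 = 105

105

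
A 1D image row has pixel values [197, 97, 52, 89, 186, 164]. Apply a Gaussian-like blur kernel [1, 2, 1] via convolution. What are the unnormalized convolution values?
Convolve image row [197, 97, 52, 89, 186, 164] with kernel [1, 2, 1]: y[0] = 197×1 = 197; y[1] = 197×2 + 97×1 = 491; y[2] = 197×1 + 97×2 + 52×1 = 443; y[3] = 97×1 + 52×2 + 89×1 = 290; y[4] = 52×1 + 89×2 + 186×1 = 416; y[5] = 89×1 + 186×2 + 164×1 = 625; y[6] = 186×1 + 164×2 = 514; y[7] = 164×1 = 164 → [197, 491, 443, 290, 416, 625, 514, 164]. Normalization factor = sum(kernel) = 4.

[197, 491, 443, 290, 416, 625, 514, 164]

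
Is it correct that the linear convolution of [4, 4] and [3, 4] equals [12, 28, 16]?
Recompute linear convolution of [4, 4] and [3, 4]: y[0] = 4×3 = 12; y[1] = 4×4 + 4×3 = 28; y[2] = 4×4 = 16 → [12, 28, 16]. Given [12, 28, 16] matches, so answer: Yes

Yes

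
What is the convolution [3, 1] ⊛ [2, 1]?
y[0] = 3×2 = 6; y[1] = 3×1 + 1×2 = 5; y[2] = 1×1 = 1

[6, 5, 1]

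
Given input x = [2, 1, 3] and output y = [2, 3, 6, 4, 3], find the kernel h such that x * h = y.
Output length 5 = len(x) + len(h) - 1 ⇒ len(h) = 3. Solve h forward using h[k] = (y[k] - Σ_{i≥1} x[i]·h[k-i]) / x[0]: h[0] = y[0] / x[0] = 2 / 2 = 1; h[1] = (y[1] - 1×1) / x[0] = (3 - 1×1) / 2 = 1; h[2] = (y[2] - 1×1 - 3×1) / x[0] = (6 - 1×1 - 3×1) / 2 = 1. So h = [1, 1, 1]. Forward-check [2, 1, 3] * [1, 1, 1]: y[0] = 2×1 = 2; y[1] = 2×1 + 1×1 = 3; y[2] = 2×1 + 1×1 + 3×1 = 6; y[3] = 1×1 + 3×1 = 4; y[4] = 3×1 = 3 → [2, 3, 6, 4, 3] ✓

[1, 1, 1]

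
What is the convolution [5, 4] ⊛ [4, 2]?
y[0] = 5×4 = 20; y[1] = 5×2 + 4×4 = 26; y[2] = 4×2 = 8

[20, 26, 8]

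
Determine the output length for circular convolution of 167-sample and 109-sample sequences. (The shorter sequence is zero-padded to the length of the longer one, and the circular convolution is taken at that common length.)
Circular convolution (zero-padding the shorter input) has length max(m, n) = max(167, 109) = 167

167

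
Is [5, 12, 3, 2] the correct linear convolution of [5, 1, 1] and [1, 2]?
Recompute linear convolution of [5, 1, 1] and [1, 2]: y[0] = 5×1 = 5; y[1] = 5×2 + 1×1 = 11; y[2] = 1×2 + 1×1 = 3; y[3] = 1×2 = 2 → [5, 11, 3, 2]. Compare to given [5, 12, 3, 2]: they differ at index 1: given 12, correct 11, so answer: No

No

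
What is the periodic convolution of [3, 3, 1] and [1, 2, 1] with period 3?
Use y[k] = Σ_j s[j]·t[(k-j) mod 3]. y[0] = 3×1 + 3×1 + 1×2 = 8; y[1] = 3×2 + 3×1 + 1×1 = 10; y[2] = 3×1 + 3×2 + 1×1 = 10. Result: [8, 10, 10]

[8, 10, 10]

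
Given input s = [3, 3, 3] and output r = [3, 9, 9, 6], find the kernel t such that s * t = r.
Output length 4 = len(s) + len(t) - 1 ⇒ len(t) = 2. Solve t forward using t[k] = (r[k] - Σ_{i≥1} s[i]·t[k-i]) / s[0]: t[0] = r[0] / s[0] = 3 / 3 = 1; t[1] = (r[1] - 3×1) / s[0] = (9 - 3×1) / 3 = 2. So t = [1, 2]. Forward-check [3, 3, 3] * [1, 2]: r[0] = 3×1 = 3; r[1] = 3×2 + 3×1 = 9; r[2] = 3×2 + 3×1 = 9; r[3] = 3×2 = 6 → [3, 9, 9, 6] ✓

[1, 2]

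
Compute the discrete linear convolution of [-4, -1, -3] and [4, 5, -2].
y[0] = -4×4 = -16; y[1] = -4×5 + -1×4 = -24; y[2] = -4×-2 + -1×5 + -3×4 = -9; y[3] = -1×-2 + -3×5 = -13; y[4] = -3×-2 = 6

[-16, -24, -9, -13, 6]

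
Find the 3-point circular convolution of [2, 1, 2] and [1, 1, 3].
Use y[k] = Σ_j f[j]·g[(k-j) mod 3]. y[0] = 2×1 + 1×3 + 2×1 = 7; y[1] = 2×1 + 1×1 + 2×3 = 9; y[2] = 2×3 + 1×1 + 2×1 = 9. Result: [7, 9, 9]

[7, 9, 9]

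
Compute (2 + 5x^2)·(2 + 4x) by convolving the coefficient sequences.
Ascending coefficients: a = [2, 0, 5], b = [2, 4]. c[0] = 2×2 = 4; c[1] = 2×4 + 0×2 = 8; c[2] = 0×4 + 5×2 = 10; c[3] = 5×4 = 20. Result coefficients: [4, 8, 10, 20] → 4 + 8x + 10x^2 + 20x^3

4 + 8x + 10x^2 + 20x^3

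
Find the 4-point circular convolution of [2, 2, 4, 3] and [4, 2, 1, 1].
Use y[k] = Σ_j f[j]·g[(k-j) mod 4]. y[0] = 2×4 + 2×1 + 4×1 + 3×2 = 20; y[1] = 2×2 + 2×4 + 4×1 + 3×1 = 19; y[2] = 2×1 + 2×2 + 4×4 + 3×1 = 25; y[3] = 2×1 + 2×1 + 4×2 + 3×4 = 24. Result: [20, 19, 25, 24]

[20, 19, 25, 24]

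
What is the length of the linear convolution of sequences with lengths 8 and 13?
Linear/full convolution length: m + n - 1 = 8 + 13 - 1 = 20

20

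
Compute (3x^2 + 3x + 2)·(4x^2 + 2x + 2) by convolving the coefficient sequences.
Ascending coefficients: a = [2, 3, 3], b = [2, 2, 4]. c[0] = 2×2 = 4; c[1] = 2×2 + 3×2 = 10; c[2] = 2×4 + 3×2 + 3×2 = 20; c[3] = 3×4 + 3×2 = 18; c[4] = 3×4 = 12. Result coefficients: [4, 10, 20, 18, 12] → 12x^4 + 18x^3 + 20x^2 + 10x + 4

12x^4 + 18x^3 + 20x^2 + 10x + 4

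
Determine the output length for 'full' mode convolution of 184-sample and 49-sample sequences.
Linear/full convolution length: m + n - 1 = 184 + 49 - 1 = 232

232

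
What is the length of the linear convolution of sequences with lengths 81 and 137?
Linear/full convolution length: m + n - 1 = 81 + 137 - 1 = 217

217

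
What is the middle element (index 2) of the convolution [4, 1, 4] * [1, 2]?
Use y[k] = Σ_i a[i]·b[k-i] at k=2. y[2] = 1×2 + 4×1 = 6

6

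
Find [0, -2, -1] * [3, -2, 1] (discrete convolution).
y[0] = 0×3 = 0; y[1] = 0×-2 + -2×3 = -6; y[2] = 0×1 + -2×-2 + -1×3 = 1; y[3] = -2×1 + -1×-2 = 0; y[4] = -1×1 = -1

[0, -6, 1, 0, -1]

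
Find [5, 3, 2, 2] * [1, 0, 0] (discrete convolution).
y[0] = 5×1 = 5; y[1] = 5×0 + 3×1 = 3; y[2] = 5×0 + 3×0 + 2×1 = 2; y[3] = 3×0 + 2×0 + 2×1 = 2; y[4] = 2×0 + 2×0 = 0; y[5] = 2×0 = 0

[5, 3, 2, 2, 0, 0]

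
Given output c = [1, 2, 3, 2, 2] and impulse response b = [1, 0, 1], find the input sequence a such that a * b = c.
Deconvolve c=[1, 2, 3, 2, 2] by b=[1, 0, 1]. Since b[0]=1, solve forward: a[0] = c[0] / 1 = 1; a[1] = (c[1] - 1×0) / 1 = 2; a[2] = (c[2] - 2×0 - 1×1) / 1 = 2. So a = [1, 2, 2]. Check by forward convolution: c[0] = 1×1 = 1; c[1] = 1×0 + 2×1 = 2; c[2] = 1×1 + 2×0 + 2×1 = 3; c[3] = 2×1 + 2×0 = 2; c[4] = 2×1 = 2

[1, 2, 2]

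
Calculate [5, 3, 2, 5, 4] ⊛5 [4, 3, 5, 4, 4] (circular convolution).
Use y[k] = Σ_j x[j]·h[(k-j) mod 5]. y[0] = 5×4 + 3×4 + 2×4 + 5×5 + 4×3 = 77; y[1] = 5×3 + 3×4 + 2×4 + 5×4 + 4×5 = 75; y[2] = 5×5 + 3×3 + 2×4 + 5×4 + 4×4 = 78; y[3] = 5×4 + 3×5 + 2×3 + 5×4 + 4×4 = 77; y[4] = 5×4 + 3×4 + 2×5 + 5×3 + 4×4 = 73. Result: [77, 75, 78, 77, 73]

[77, 75, 78, 77, 73]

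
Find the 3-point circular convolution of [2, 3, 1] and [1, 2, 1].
Use y[k] = Σ_j a[j]·b[(k-j) mod 3]. y[0] = 2×1 + 3×1 + 1×2 = 7; y[1] = 2×2 + 3×1 + 1×1 = 8; y[2] = 2×1 + 3×2 + 1×1 = 9. Result: [7, 8, 9]

[7, 8, 9]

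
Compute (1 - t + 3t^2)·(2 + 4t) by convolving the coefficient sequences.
Ascending coefficients: a = [1, -1, 3], b = [2, 4]. c[0] = 1×2 = 2; c[1] = 1×4 + -1×2 = 2; c[2] = -1×4 + 3×2 = 2; c[3] = 3×4 = 12. Result coefficients: [2, 2, 2, 12] → 2 + 2t + 2t^2 + 12t^3

2 + 2t + 2t^2 + 12t^3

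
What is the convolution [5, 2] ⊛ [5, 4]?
y[0] = 5×5 = 25; y[1] = 5×4 + 2×5 = 30; y[2] = 2×4 = 8

[25, 30, 8]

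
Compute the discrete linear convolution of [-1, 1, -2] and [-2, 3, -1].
y[0] = -1×-2 = 2; y[1] = -1×3 + 1×-2 = -5; y[2] = -1×-1 + 1×3 + -2×-2 = 8; y[3] = 1×-1 + -2×3 = -7; y[4] = -2×-1 = 2

[2, -5, 8, -7, 2]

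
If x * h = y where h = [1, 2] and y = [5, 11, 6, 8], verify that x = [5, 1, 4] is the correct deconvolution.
Forward-compute [5, 1, 4] * [1, 2]: y[0] = 5×1 = 5; y[1] = 5×2 + 1×1 = 11; y[2] = 1×2 + 4×1 = 6; y[3] = 4×2 = 8 → [5, 11, 6, 8]. Matches given y = [5, 11, 6, 8], so verified.

Verified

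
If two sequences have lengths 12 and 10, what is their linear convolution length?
Linear/full convolution length: m + n - 1 = 12 + 10 - 1 = 21

21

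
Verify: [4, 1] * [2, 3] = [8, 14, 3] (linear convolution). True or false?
Recompute linear convolution of [4, 1] and [2, 3]: y[0] = 4×2 = 8; y[1] = 4×3 + 1×2 = 14; y[2] = 1×3 = 3 → [8, 14, 3]. Given [8, 14, 3] matches, so answer: Yes

Yes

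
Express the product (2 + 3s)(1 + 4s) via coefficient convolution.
Ascending coefficients: a = [2, 3], b = [1, 4]. c[0] = 2×1 = 2; c[1] = 2×4 + 3×1 = 11; c[2] = 3×4 = 12. Result coefficients: [2, 11, 12] → 2 + 11s + 12s^2

2 + 11s + 12s^2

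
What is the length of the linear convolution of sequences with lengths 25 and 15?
Linear/full convolution length: m + n - 1 = 25 + 15 - 1 = 39

39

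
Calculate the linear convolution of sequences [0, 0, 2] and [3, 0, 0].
y[0] = 0×3 = 0; y[1] = 0×0 + 0×3 = 0; y[2] = 0×0 + 0×0 + 2×3 = 6; y[3] = 0×0 + 2×0 = 0; y[4] = 2×0 = 0

[0, 0, 6, 0, 0]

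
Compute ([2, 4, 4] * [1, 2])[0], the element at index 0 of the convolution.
Use y[k] = Σ_i a[i]·b[k-i] at k=0. y[0] = 2×1 = 2

2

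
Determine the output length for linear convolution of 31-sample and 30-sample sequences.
Linear/full convolution length: m + n - 1 = 31 + 30 - 1 = 60

60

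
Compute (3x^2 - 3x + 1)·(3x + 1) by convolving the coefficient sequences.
Ascending coefficients: a = [1, -3, 3], b = [1, 3]. c[0] = 1×1 = 1; c[1] = 1×3 + -3×1 = 0; c[2] = -3×3 + 3×1 = -6; c[3] = 3×3 = 9. Result coefficients: [1, 0, -6, 9] → 9x^3 - 6x^2 + 1

9x^3 - 6x^2 + 1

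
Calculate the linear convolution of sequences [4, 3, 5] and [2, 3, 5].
y[0] = 4×2 = 8; y[1] = 4×3 + 3×2 = 18; y[2] = 4×5 + 3×3 + 5×2 = 39; y[3] = 3×5 + 5×3 = 30; y[4] = 5×5 = 25

[8, 18, 39, 30, 25]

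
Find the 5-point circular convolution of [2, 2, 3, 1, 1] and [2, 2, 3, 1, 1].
Use y[k] = Σ_j a[j]·b[(k-j) mod 5]. y[0] = 2×2 + 2×1 + 3×1 + 1×3 + 1×2 = 14; y[1] = 2×2 + 2×2 + 3×1 + 1×1 + 1×3 = 15; y[2] = 2×3 + 2×2 + 3×2 + 1×1 + 1×1 = 18; y[3] = 2×1 + 2×3 + 3×2 + 1×2 + 1×1 = 17; y[4] = 2×1 + 2×1 + 3×3 + 1×2 + 1×2 = 17. Result: [14, 15, 18, 17, 17]

[14, 15, 18, 17, 17]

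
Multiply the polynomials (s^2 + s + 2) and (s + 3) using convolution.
Ascending coefficients: a = [2, 1, 1], b = [3, 1]. c[0] = 2×3 = 6; c[1] = 2×1 + 1×3 = 5; c[2] = 1×1 + 1×3 = 4; c[3] = 1×1 = 1. Result coefficients: [6, 5, 4, 1] → s^3 + 4s^2 + 5s + 6

s^3 + 4s^2 + 5s + 6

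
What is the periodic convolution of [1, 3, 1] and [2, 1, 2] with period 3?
Use y[k] = Σ_j f[j]·g[(k-j) mod 3]. y[0] = 1×2 + 3×2 + 1×1 = 9; y[1] = 1×1 + 3×2 + 1×2 = 9; y[2] = 1×2 + 3×1 + 1×2 = 7. Result: [9, 9, 7]

[9, 9, 7]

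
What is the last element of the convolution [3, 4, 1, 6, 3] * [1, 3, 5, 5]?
Use y[k] = Σ_i a[i]·b[k-i] at k=7. y[7] = 3×5 = 15

15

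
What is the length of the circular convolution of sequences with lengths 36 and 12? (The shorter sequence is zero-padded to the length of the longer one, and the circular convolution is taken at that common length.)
Circular convolution (zero-padding the shorter input) has length max(m, n) = max(36, 12) = 36

36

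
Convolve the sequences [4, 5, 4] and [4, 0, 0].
y[0] = 4×4 = 16; y[1] = 4×0 + 5×4 = 20; y[2] = 4×0 + 5×0 + 4×4 = 16; y[3] = 5×0 + 4×0 = 0; y[4] = 4×0 = 0

[16, 20, 16, 0, 0]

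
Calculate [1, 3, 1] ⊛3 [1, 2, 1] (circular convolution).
Use y[k] = Σ_j s[j]·t[(k-j) mod 3]. y[0] = 1×1 + 3×1 + 1×2 = 6; y[1] = 1×2 + 3×1 + 1×1 = 6; y[2] = 1×1 + 3×2 + 1×1 = 8. Result: [6, 6, 8]

[6, 6, 8]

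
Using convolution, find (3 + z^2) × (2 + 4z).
Ascending coefficients: a = [3, 0, 1], b = [2, 4]. c[0] = 3×2 = 6; c[1] = 3×4 + 0×2 = 12; c[2] = 0×4 + 1×2 = 2; c[3] = 1×4 = 4. Result coefficients: [6, 12, 2, 4] → 6 + 12z + 2z^2 + 4z^3

6 + 12z + 2z^2 + 4z^3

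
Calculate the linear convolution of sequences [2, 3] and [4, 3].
y[0] = 2×4 = 8; y[1] = 2×3 + 3×4 = 18; y[2] = 3×3 = 9

[8, 18, 9]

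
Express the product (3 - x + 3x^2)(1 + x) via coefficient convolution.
Ascending coefficients: a = [3, -1, 3], b = [1, 1]. c[0] = 3×1 = 3; c[1] = 3×1 + -1×1 = 2; c[2] = -1×1 + 3×1 = 2; c[3] = 3×1 = 3. Result coefficients: [3, 2, 2, 3] → 3 + 2x + 2x^2 + 3x^3

3 + 2x + 2x^2 + 3x^3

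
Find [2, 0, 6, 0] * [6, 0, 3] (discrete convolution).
y[0] = 2×6 = 12; y[1] = 2×0 + 0×6 = 0; y[2] = 2×3 + 0×0 + 6×6 = 42; y[3] = 0×3 + 6×0 + 0×6 = 0; y[4] = 6×3 + 0×0 = 18; y[5] = 0×3 = 0

[12, 0, 42, 0, 18, 0]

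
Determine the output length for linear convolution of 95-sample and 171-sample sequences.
Linear/full convolution length: m + n - 1 = 95 + 171 - 1 = 265

265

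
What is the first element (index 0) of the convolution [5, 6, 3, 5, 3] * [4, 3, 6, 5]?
Use y[k] = Σ_i a[i]·b[k-i] at k=0. y[0] = 5×4 = 20

20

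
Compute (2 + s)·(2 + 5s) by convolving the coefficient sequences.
Ascending coefficients: a = [2, 1], b = [2, 5]. c[0] = 2×2 = 4; c[1] = 2×5 + 1×2 = 12; c[2] = 1×5 = 5. Result coefficients: [4, 12, 5] → 4 + 12s + 5s^2

4 + 12s + 5s^2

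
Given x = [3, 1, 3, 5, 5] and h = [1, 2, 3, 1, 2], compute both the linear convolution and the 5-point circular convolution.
Linear: y_lin[0] = 3×1 = 3; y_lin[1] = 3×2 + 1×1 = 7; y_lin[2] = 3×3 + 1×2 + 3×1 = 14; y_lin[3] = 3×1 + 1×3 + 3×2 + 5×1 = 17; y_lin[4] = 3×2 + 1×1 + 3×3 + 5×2 + 5×1 = 31; y_lin[5] = 1×2 + 3×1 + 5×3 + 5×2 = 30; y_lin[6] = 3×2 + 5×1 + 5×3 = 26; y_lin[7] = 5×2 + 5×1 = 15; y_lin[8] = 5×2 = 10 → [3, 7, 14, 17, 31, 30, 26, 15, 10]. Circular (length 5): y[0] = 3×1 + 1×2 + 3×1 + 5×3 + 5×2 = 33; y[1] = 3×2 + 1×1 + 3×2 + 5×1 + 5×3 = 33; y[2] = 3×3 + 1×2 + 3×1 + 5×2 + 5×1 = 29; y[3] = 3×1 + 1×3 + 3×2 + 5×1 + 5×2 = 27; y[4] = 3×2 + 1×1 + 3×3 + 5×2 + 5×1 = 31 → [33, 33, 29, 27, 31]

Linear: [3, 7, 14, 17, 31, 30, 26, 15, 10], Circular: [33, 33, 29, 27, 31]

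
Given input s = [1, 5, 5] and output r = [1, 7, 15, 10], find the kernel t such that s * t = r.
Output length 4 = len(s) + len(t) - 1 ⇒ len(t) = 2. Solve t forward using t[k] = (r[k] - Σ_{i≥1} s[i]·t[k-i]) / s[0]: t[0] = r[0] / s[0] = 1 / 1 = 1; t[1] = (r[1] - 5×1) / s[0] = (7 - 5×1) / 1 = 2. So t = [1, 2]. Forward-check [1, 5, 5] * [1, 2]: r[0] = 1×1 = 1; r[1] = 1×2 + 5×1 = 7; r[2] = 5×2 + 5×1 = 15; r[3] = 5×2 = 10 → [1, 7, 15, 10] ✓

[1, 2]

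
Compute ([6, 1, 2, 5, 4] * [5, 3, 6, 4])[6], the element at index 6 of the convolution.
Use y[k] = Σ_i a[i]·b[k-i] at k=6. y[6] = 5×4 + 4×6 = 44

44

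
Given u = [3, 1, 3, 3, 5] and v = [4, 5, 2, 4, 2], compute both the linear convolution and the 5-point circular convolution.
Linear: y_lin[0] = 3×4 = 12; y_lin[1] = 3×5 + 1×4 = 19; y_lin[2] = 3×2 + 1×5 + 3×4 = 23; y_lin[3] = 3×4 + 1×2 + 3×5 + 3×4 = 41; y_lin[4] = 3×2 + 1×4 + 3×2 + 3×5 + 5×4 = 51; y_lin[5] = 1×2 + 3×4 + 3×2 + 5×5 = 45; y_lin[6] = 3×2 + 3×4 + 5×2 = 28; y_lin[7] = 3×2 + 5×4 = 26; y_lin[8] = 5×2 = 10 → [12, 19, 23, 41, 51, 45, 28, 26, 10]. Circular (length 5): y[0] = 3×4 + 1×2 + 3×4 + 3×2 + 5×5 = 57; y[1] = 3×5 + 1×4 + 3×2 + 3×4 + 5×2 = 47; y[2] = 3×2 + 1×5 + 3×4 + 3×2 + 5×4 = 49; y[3] = 3×4 + 1×2 + 3×5 + 3×4 + 5×2 = 51; y[4] = 3×2 + 1×4 + 3×2 + 3×5 + 5×4 = 51 → [57, 47, 49, 51, 51]

Linear: [12, 19, 23, 41, 51, 45, 28, 26, 10], Circular: [57, 47, 49, 51, 51]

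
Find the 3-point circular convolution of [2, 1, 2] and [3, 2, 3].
Use y[k] = Σ_j x[j]·h[(k-j) mod 3]. y[0] = 2×3 + 1×3 + 2×2 = 13; y[1] = 2×2 + 1×3 + 2×3 = 13; y[2] = 2×3 + 1×2 + 2×3 = 14. Result: [13, 13, 14]

[13, 13, 14]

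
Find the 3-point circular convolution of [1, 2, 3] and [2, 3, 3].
Use y[k] = Σ_j a[j]·b[(k-j) mod 3]. y[0] = 1×2 + 2×3 + 3×3 = 17; y[1] = 1×3 + 2×2 + 3×3 = 16; y[2] = 1×3 + 2×3 + 3×2 = 15. Result: [17, 16, 15]

[17, 16, 15]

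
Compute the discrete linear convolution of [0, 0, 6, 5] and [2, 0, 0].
y[0] = 0×2 = 0; y[1] = 0×0 + 0×2 = 0; y[2] = 0×0 + 0×0 + 6×2 = 12; y[3] = 0×0 + 6×0 + 5×2 = 10; y[4] = 6×0 + 5×0 = 0; y[5] = 5×0 = 0

[0, 0, 12, 10, 0, 0]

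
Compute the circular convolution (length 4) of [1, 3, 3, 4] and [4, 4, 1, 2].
Use y[k] = Σ_j u[j]·v[(k-j) mod 4]. y[0] = 1×4 + 3×2 + 3×1 + 4×4 = 29; y[1] = 1×4 + 3×4 + 3×2 + 4×1 = 26; y[2] = 1×1 + 3×4 + 3×4 + 4×2 = 33; y[3] = 1×2 + 3×1 + 3×4 + 4×4 = 33. Result: [29, 26, 33, 33]

[29, 26, 33, 33]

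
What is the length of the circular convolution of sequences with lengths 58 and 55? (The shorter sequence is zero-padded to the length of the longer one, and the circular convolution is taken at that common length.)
Circular convolution (zero-padding the shorter input) has length max(m, n) = max(58, 55) = 58

58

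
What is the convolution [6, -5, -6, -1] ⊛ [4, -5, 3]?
y[0] = 6×4 = 24; y[1] = 6×-5 + -5×4 = -50; y[2] = 6×3 + -5×-5 + -6×4 = 19; y[3] = -5×3 + -6×-5 + -1×4 = 11; y[4] = -6×3 + -1×-5 = -13; y[5] = -1×3 = -3

[24, -50, 19, 11, -13, -3]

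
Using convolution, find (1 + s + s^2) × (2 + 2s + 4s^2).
Ascending coefficients: a = [1, 1, 1], b = [2, 2, 4]. c[0] = 1×2 = 2; c[1] = 1×2 + 1×2 = 4; c[2] = 1×4 + 1×2 + 1×2 = 8; c[3] = 1×4 + 1×2 = 6; c[4] = 1×4 = 4. Result coefficients: [2, 4, 8, 6, 4] → 2 + 4s + 8s^2 + 6s^3 + 4s^4

2 + 4s + 8s^2 + 6s^3 + 4s^4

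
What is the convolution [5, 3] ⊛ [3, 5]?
y[0] = 5×3 = 15; y[1] = 5×5 + 3×3 = 34; y[2] = 3×5 = 15

[15, 34, 15]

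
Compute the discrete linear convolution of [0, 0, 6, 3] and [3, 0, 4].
y[0] = 0×3 = 0; y[1] = 0×0 + 0×3 = 0; y[2] = 0×4 + 0×0 + 6×3 = 18; y[3] = 0×4 + 6×0 + 3×3 = 9; y[4] = 6×4 + 3×0 = 24; y[5] = 3×4 = 12

[0, 0, 18, 9, 24, 12]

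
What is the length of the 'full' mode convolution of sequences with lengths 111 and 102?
Linear/full convolution length: m + n - 1 = 111 + 102 - 1 = 212

212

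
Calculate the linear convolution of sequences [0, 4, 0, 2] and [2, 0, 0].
y[0] = 0×2 = 0; y[1] = 0×0 + 4×2 = 8; y[2] = 0×0 + 4×0 + 0×2 = 0; y[3] = 4×0 + 0×0 + 2×2 = 4; y[4] = 0×0 + 2×0 = 0; y[5] = 2×0 = 0

[0, 8, 0, 4, 0, 0]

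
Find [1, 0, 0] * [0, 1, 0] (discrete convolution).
y[0] = 1×0 = 0; y[1] = 1×1 + 0×0 = 1; y[2] = 1×0 + 0×1 + 0×0 = 0; y[3] = 0×0 + 0×1 = 0; y[4] = 0×0 = 0

[0, 1, 0, 0, 0]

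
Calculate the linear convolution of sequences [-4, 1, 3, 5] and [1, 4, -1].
y[0] = -4×1 = -4; y[1] = -4×4 + 1×1 = -15; y[2] = -4×-1 + 1×4 + 3×1 = 11; y[3] = 1×-1 + 3×4 + 5×1 = 16; y[4] = 3×-1 + 5×4 = 17; y[5] = 5×-1 = -5

[-4, -15, 11, 16, 17, -5]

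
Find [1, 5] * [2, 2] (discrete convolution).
y[0] = 1×2 = 2; y[1] = 1×2 + 5×2 = 12; y[2] = 5×2 = 10

[2, 12, 10]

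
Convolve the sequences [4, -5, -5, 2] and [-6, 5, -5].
y[0] = 4×-6 = -24; y[1] = 4×5 + -5×-6 = 50; y[2] = 4×-5 + -5×5 + -5×-6 = -15; y[3] = -5×-5 + -5×5 + 2×-6 = -12; y[4] = -5×-5 + 2×5 = 35; y[5] = 2×-5 = -10

[-24, 50, -15, -12, 35, -10]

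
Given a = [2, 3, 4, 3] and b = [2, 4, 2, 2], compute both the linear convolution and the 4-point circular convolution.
Linear: y_lin[0] = 2×2 = 4; y_lin[1] = 2×4 + 3×2 = 14; y_lin[2] = 2×2 + 3×4 + 4×2 = 24; y_lin[3] = 2×2 + 3×2 + 4×4 + 3×2 = 32; y_lin[4] = 3×2 + 4×2 + 3×4 = 26; y_lin[5] = 4×2 + 3×2 = 14; y_lin[6] = 3×2 = 6 → [4, 14, 24, 32, 26, 14, 6]. Circular (length 4): y[0] = 2×2 + 3×2 + 4×2 + 3×4 = 30; y[1] = 2×4 + 3×2 + 4×2 + 3×2 = 28; y[2] = 2×2 + 3×4 + 4×2 + 3×2 = 30; y[3] = 2×2 + 3×2 + 4×4 + 3×2 = 32 → [30, 28, 30, 32]

Linear: [4, 14, 24, 32, 26, 14, 6], Circular: [30, 28, 30, 32]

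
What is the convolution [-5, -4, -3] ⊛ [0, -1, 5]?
y[0] = -5×0 = 0; y[1] = -5×-1 + -4×0 = 5; y[2] = -5×5 + -4×-1 + -3×0 = -21; y[3] = -4×5 + -3×-1 = -17; y[4] = -3×5 = -15

[0, 5, -21, -17, -15]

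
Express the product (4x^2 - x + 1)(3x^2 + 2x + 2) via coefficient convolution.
Ascending coefficients: a = [1, -1, 4], b = [2, 2, 3]. c[0] = 1×2 = 2; c[1] = 1×2 + -1×2 = 0; c[2] = 1×3 + -1×2 + 4×2 = 9; c[3] = -1×3 + 4×2 = 5; c[4] = 4×3 = 12. Result coefficients: [2, 0, 9, 5, 12] → 12x^4 + 5x^3 + 9x^2 + 2

12x^4 + 5x^3 + 9x^2 + 2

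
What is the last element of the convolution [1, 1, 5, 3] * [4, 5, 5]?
Use y[k] = Σ_i a[i]·b[k-i] at k=5. y[5] = 3×5 = 15

15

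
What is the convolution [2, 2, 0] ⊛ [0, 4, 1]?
y[0] = 2×0 = 0; y[1] = 2×4 + 2×0 = 8; y[2] = 2×1 + 2×4 + 0×0 = 10; y[3] = 2×1 + 0×4 = 2; y[4] = 0×1 = 0

[0, 8, 10, 2, 0]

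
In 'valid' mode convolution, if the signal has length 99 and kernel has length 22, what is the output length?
'Valid' mode counts only positions where the kernel fully overlaps the signal: m - n + 1 = 99 - 22 + 1 = 78

78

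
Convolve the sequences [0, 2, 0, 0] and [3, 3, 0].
y[0] = 0×3 = 0; y[1] = 0×3 + 2×3 = 6; y[2] = 0×0 + 2×3 + 0×3 = 6; y[3] = 2×0 + 0×3 + 0×3 = 0; y[4] = 0×0 + 0×3 = 0; y[5] = 0×0 = 0

[0, 6, 6, 0, 0, 0]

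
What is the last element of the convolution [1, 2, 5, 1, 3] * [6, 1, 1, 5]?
Use y[k] = Σ_i a[i]·b[k-i] at k=7. y[7] = 3×5 = 15

15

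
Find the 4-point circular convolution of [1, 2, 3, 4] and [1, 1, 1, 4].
Use y[k] = Σ_j s[j]·t[(k-j) mod 4]. y[0] = 1×1 + 2×4 + 3×1 + 4×1 = 16; y[1] = 1×1 + 2×1 + 3×4 + 4×1 = 19; y[2] = 1×1 + 2×1 + 3×1 + 4×4 = 22; y[3] = 1×4 + 2×1 + 3×1 + 4×1 = 13. Result: [16, 19, 22, 13]

[16, 19, 22, 13]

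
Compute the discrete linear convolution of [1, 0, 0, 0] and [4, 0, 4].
y[0] = 1×4 = 4; y[1] = 1×0 + 0×4 = 0; y[2] = 1×4 + 0×0 + 0×4 = 4; y[3] = 0×4 + 0×0 + 0×4 = 0; y[4] = 0×4 + 0×0 = 0; y[5] = 0×4 = 0

[4, 0, 4, 0, 0, 0]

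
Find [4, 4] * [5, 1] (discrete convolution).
y[0] = 4×5 = 20; y[1] = 4×1 + 4×5 = 24; y[2] = 4×1 = 4

[20, 24, 4]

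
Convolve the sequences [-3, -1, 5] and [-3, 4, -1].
y[0] = -3×-3 = 9; y[1] = -3×4 + -1×-3 = -9; y[2] = -3×-1 + -1×4 + 5×-3 = -16; y[3] = -1×-1 + 5×4 = 21; y[4] = 5×-1 = -5

[9, -9, -16, 21, -5]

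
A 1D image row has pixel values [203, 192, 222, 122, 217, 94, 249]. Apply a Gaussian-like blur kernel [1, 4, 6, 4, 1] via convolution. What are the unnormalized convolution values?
Convolve image row [203, 192, 222, 122, 217, 94, 249] with kernel [1, 4, 6, 4, 1]: y[0] = 203×1 = 203; y[1] = 203×4 + 192×1 = 1004; y[2] = 203×6 + 192×4 + 222×1 = 2208; y[3] = 203×4 + 192×6 + 222×4 + 122×1 = 2974; y[4] = 203×1 + 192×4 + 222×6 + 122×4 + 217×1 = 3008; y[5] = 192×1 + 222×4 + 122×6 + 217×4 + 94×1 = 2774; y[6] = 222×1 + 122×4 + 217×6 + 94×4 + 249×1 = 2637; y[7] = 122×1 + 217×4 + 94×6 + 249×4 = 2550; y[8] = 217×1 + 94×4 + 249×6 = 2087; y[9] = 94×1 + 249×4 = 1090; y[10] = 249×1 = 249 → [203, 1004, 2208, 2974, 3008, 2774, 2637, 2550, 2087, 1090, 249]. Normalization factor = sum(kernel) = 16.

[203, 1004, 2208, 2974, 3008, 2774, 2637, 2550, 2087, 1090, 249]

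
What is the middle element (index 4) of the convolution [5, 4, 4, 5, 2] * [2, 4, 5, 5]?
Use y[k] = Σ_i a[i]·b[k-i] at k=4. y[4] = 4×5 + 4×5 + 5×4 + 2×2 = 64

64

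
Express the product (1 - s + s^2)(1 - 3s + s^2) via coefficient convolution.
Ascending coefficients: a = [1, -1, 1], b = [1, -3, 1]. c[0] = 1×1 = 1; c[1] = 1×-3 + -1×1 = -4; c[2] = 1×1 + -1×-3 + 1×1 = 5; c[3] = -1×1 + 1×-3 = -4; c[4] = 1×1 = 1. Result coefficients: [1, -4, 5, -4, 1] → 1 - 4s + 5s^2 - 4s^3 + s^4

1 - 4s + 5s^2 - 4s^3 + s^4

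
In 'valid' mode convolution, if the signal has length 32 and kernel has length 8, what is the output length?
'Valid' mode counts only positions where the kernel fully overlaps the signal: m - n + 1 = 32 - 8 + 1 = 25

25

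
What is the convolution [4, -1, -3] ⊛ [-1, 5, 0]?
y[0] = 4×-1 = -4; y[1] = 4×5 + -1×-1 = 21; y[2] = 4×0 + -1×5 + -3×-1 = -2; y[3] = -1×0 + -3×5 = -15; y[4] = -3×0 = 0

[-4, 21, -2, -15, 0]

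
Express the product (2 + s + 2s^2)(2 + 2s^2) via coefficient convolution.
Ascending coefficients: a = [2, 1, 2], b = [2, 0, 2]. c[0] = 2×2 = 4; c[1] = 2×0 + 1×2 = 2; c[2] = 2×2 + 1×0 + 2×2 = 8; c[3] = 1×2 + 2×0 = 2; c[4] = 2×2 = 4. Result coefficients: [4, 2, 8, 2, 4] → 4 + 2s + 8s^2 + 2s^3 + 4s^4

4 + 2s + 8s^2 + 2s^3 + 4s^4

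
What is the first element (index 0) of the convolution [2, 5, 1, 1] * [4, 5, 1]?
Use y[k] = Σ_i a[i]·b[k-i] at k=0. y[0] = 2×4 = 8

8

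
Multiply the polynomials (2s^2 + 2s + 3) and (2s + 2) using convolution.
Ascending coefficients: a = [3, 2, 2], b = [2, 2]. c[0] = 3×2 = 6; c[1] = 3×2 + 2×2 = 10; c[2] = 2×2 + 2×2 = 8; c[3] = 2×2 = 4. Result coefficients: [6, 10, 8, 4] → 4s^3 + 8s^2 + 10s + 6

4s^3 + 8s^2 + 10s + 6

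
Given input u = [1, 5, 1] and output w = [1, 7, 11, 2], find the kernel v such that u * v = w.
Output length 4 = len(u) + len(v) - 1 ⇒ len(v) = 2. Solve v forward using v[k] = (w[k] - Σ_{i≥1} u[i]·v[k-i]) / u[0]: v[0] = w[0] / u[0] = 1 / 1 = 1; v[1] = (w[1] - 5×1) / u[0] = (7 - 5×1) / 1 = 2. So v = [1, 2]. Forward-check [1, 5, 1] * [1, 2]: w[0] = 1×1 = 1; w[1] = 1×2 + 5×1 = 7; w[2] = 5×2 + 1×1 = 11; w[3] = 1×2 = 2 → [1, 7, 11, 2] ✓

[1, 2]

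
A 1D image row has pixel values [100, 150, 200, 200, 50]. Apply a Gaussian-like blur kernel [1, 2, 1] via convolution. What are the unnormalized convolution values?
Convolve image row [100, 150, 200, 200, 50] with kernel [1, 2, 1]: y[0] = 100×1 = 100; y[1] = 100×2 + 150×1 = 350; y[2] = 100×1 + 150×2 + 200×1 = 600; y[3] = 150×1 + 200×2 + 200×1 = 750; y[4] = 200×1 + 200×2 + 50×1 = 650; y[5] = 200×1 + 50×2 = 300; y[6] = 50×1 = 50 → [100, 350, 600, 750, 650, 300, 50]. Normalization factor = sum(kernel) = 4.

[100, 350, 600, 750, 650, 300, 50]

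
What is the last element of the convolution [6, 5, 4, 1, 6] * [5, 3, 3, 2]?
Use y[k] = Σ_i a[i]·b[k-i] at k=7. y[7] = 6×2 = 12

12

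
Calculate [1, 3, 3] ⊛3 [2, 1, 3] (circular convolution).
Use y[k] = Σ_j f[j]·g[(k-j) mod 3]. y[0] = 1×2 + 3×3 + 3×1 = 14; y[1] = 1×1 + 3×2 + 3×3 = 16; y[2] = 1×3 + 3×1 + 3×2 = 12. Result: [14, 16, 12]

[14, 16, 12]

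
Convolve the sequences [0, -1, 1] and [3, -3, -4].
y[0] = 0×3 = 0; y[1] = 0×-3 + -1×3 = -3; y[2] = 0×-4 + -1×-3 + 1×3 = 6; y[3] = -1×-4 + 1×-3 = 1; y[4] = 1×-4 = -4

[0, -3, 6, 1, -4]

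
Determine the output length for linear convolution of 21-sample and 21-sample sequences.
Linear/full convolution length: m + n - 1 = 21 + 21 - 1 = 41

41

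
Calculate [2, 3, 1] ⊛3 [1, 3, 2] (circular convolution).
Use y[k] = Σ_j s[j]·t[(k-j) mod 3]. y[0] = 2×1 + 3×2 + 1×3 = 11; y[1] = 2×3 + 3×1 + 1×2 = 11; y[2] = 2×2 + 3×3 + 1×1 = 14. Result: [11, 11, 14]

[11, 11, 14]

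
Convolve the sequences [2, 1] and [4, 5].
y[0] = 2×4 = 8; y[1] = 2×5 + 1×4 = 14; y[2] = 1×5 = 5

[8, 14, 5]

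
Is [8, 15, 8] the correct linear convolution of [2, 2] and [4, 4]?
Recompute linear convolution of [2, 2] and [4, 4]: y[0] = 2×4 = 8; y[1] = 2×4 + 2×4 = 16; y[2] = 2×4 = 8 → [8, 16, 8]. Compare to given [8, 15, 8]: they differ at index 1: given 15, correct 16, so answer: No

No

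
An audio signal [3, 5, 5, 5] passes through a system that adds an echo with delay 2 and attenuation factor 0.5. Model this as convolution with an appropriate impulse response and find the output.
Direct-path + delayed-attenuated-path model → impulse response h = [1, 0, 0.5] (1 at lag 0, 0.5 at lag 2). Output y[n] = x[n] + 0.5·x[n - 2] (with x[n] = 0 outside 0..3): y[0] = 3 + 0.5×0 = 3; y[1] = 5 + 0.5×0 = 5; y[2] = 5 + 0.5×3 = 6.5; y[3] = 5 + 0.5×5 = 7.5; y[4] = 0 + 0.5×5 = 2.5; y[5] = 0 + 0.5×5 = 2.5. So y = [3, 5, 6.5, 7.5, 2.5, 2.5]

[3, 5, 6.5, 7.5, 2.5, 2.5]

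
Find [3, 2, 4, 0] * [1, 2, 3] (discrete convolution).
y[0] = 3×1 = 3; y[1] = 3×2 + 2×1 = 8; y[2] = 3×3 + 2×2 + 4×1 = 17; y[3] = 2×3 + 4×2 + 0×1 = 14; y[4] = 4×3 + 0×2 = 12; y[5] = 0×3 = 0

[3, 8, 17, 14, 12, 0]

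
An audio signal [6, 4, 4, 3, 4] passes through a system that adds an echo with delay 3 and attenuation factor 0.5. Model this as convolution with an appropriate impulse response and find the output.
Direct-path + delayed-attenuated-path model → impulse response h = [1, 0, 0, 0.5] (1 at lag 0, 0.5 at lag 3). Output y[n] = x[n] + 0.5·x[n - 3] (with x[n] = 0 outside 0..4): y[0] = 6 + 0.5×0 = 6; y[1] = 4 + 0.5×0 = 4; y[2] = 4 + 0.5×0 = 4; y[3] = 3 + 0.5×6 = 6.0; y[4] = 4 + 0.5×4 = 6.0; y[5] = 0 + 0.5×4 = 2.0; y[6] = 0 + 0.5×3 = 1.5; y[7] = 0 + 0.5×4 = 2.0. So y = [6, 4, 4, 6.0, 6.0, 2.0, 1.5, 2.0]

[6, 4, 4, 6.0, 6.0, 2.0, 1.5, 2.0]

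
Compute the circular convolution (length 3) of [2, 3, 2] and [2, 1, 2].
Use y[k] = Σ_j f[j]·g[(k-j) mod 3]. y[0] = 2×2 + 3×2 + 2×1 = 12; y[1] = 2×1 + 3×2 + 2×2 = 12; y[2] = 2×2 + 3×1 + 2×2 = 11. Result: [12, 12, 11]

[12, 12, 11]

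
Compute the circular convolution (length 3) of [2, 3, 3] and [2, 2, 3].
Use y[k] = Σ_j f[j]·g[(k-j) mod 3]. y[0] = 2×2 + 3×3 + 3×2 = 19; y[1] = 2×2 + 3×2 + 3×3 = 19; y[2] = 2×3 + 3×2 + 3×2 = 18. Result: [19, 19, 18]

[19, 19, 18]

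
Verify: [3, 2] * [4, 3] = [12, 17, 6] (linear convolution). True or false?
Recompute linear convolution of [3, 2] and [4, 3]: y[0] = 3×4 = 12; y[1] = 3×3 + 2×4 = 17; y[2] = 2×3 = 6 → [12, 17, 6]. Given [12, 17, 6] matches, so answer: Yes

Yes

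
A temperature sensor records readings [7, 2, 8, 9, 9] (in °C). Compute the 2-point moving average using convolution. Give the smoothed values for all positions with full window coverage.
2-point moving average kernel = [1, 1]. Apply in 'valid' mode (full window coverage): avg[0] = (7 + 2) / 2 = 4.5; avg[1] = (2 + 8) / 2 = 5.0; avg[2] = (8 + 9) / 2 = 8.5; avg[3] = (9 + 9) / 2 = 9.0. Smoothed values: [4.5, 5.0, 8.5, 9.0]

[4.5, 5.0, 8.5, 9.0]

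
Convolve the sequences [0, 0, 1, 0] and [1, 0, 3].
y[0] = 0×1 = 0; y[1] = 0×0 + 0×1 = 0; y[2] = 0×3 + 0×0 + 1×1 = 1; y[3] = 0×3 + 1×0 + 0×1 = 0; y[4] = 1×3 + 0×0 = 3; y[5] = 0×3 = 0

[0, 0, 1, 0, 3, 0]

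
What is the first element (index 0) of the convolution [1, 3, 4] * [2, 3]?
Use y[k] = Σ_i a[i]·b[k-i] at k=0. y[0] = 1×2 = 2

2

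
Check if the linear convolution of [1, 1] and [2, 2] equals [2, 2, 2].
Recompute linear convolution of [1, 1] and [2, 2]: y[0] = 1×2 = 2; y[1] = 1×2 + 1×2 = 4; y[2] = 1×2 = 2 → [2, 4, 2]. Compare to given [2, 2, 2]: they differ at index 1: given 2, correct 4, so answer: No

No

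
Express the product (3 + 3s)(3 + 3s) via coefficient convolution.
Ascending coefficients: a = [3, 3], b = [3, 3]. c[0] = 3×3 = 9; c[1] = 3×3 + 3×3 = 18; c[2] = 3×3 = 9. Result coefficients: [9, 18, 9] → 9 + 18s + 9s^2

9 + 18s + 9s^2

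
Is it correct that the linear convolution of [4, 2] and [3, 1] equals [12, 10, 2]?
Recompute linear convolution of [4, 2] and [3, 1]: y[0] = 4×3 = 12; y[1] = 4×1 + 2×3 = 10; y[2] = 2×1 = 2 → [12, 10, 2]. Given [12, 10, 2] matches, so answer: Yes

Yes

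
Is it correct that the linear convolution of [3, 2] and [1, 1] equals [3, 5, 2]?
Recompute linear convolution of [3, 2] and [1, 1]: y[0] = 3×1 = 3; y[1] = 3×1 + 2×1 = 5; y[2] = 2×1 = 2 → [3, 5, 2]. Given [3, 5, 2] matches, so answer: Yes

Yes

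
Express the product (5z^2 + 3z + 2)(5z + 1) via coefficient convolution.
Ascending coefficients: a = [2, 3, 5], b = [1, 5]. c[0] = 2×1 = 2; c[1] = 2×5 + 3×1 = 13; c[2] = 3×5 + 5×1 = 20; c[3] = 5×5 = 25. Result coefficients: [2, 13, 20, 25] → 25z^3 + 20z^2 + 13z + 2

25z^3 + 20z^2 + 13z + 2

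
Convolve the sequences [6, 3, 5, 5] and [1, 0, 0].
y[0] = 6×1 = 6; y[1] = 6×0 + 3×1 = 3; y[2] = 6×0 + 3×0 + 5×1 = 5; y[3] = 3×0 + 5×0 + 5×1 = 5; y[4] = 5×0 + 5×0 = 0; y[5] = 5×0 = 0

[6, 3, 5, 5, 0, 0]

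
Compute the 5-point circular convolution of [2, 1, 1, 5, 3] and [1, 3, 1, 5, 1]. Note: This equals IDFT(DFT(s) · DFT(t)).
Either evaluate y[k] = Σ_j s[j]·t[(k-j) mod 5] directly, or use IDFT(DFT(s) · DFT(t)). y[0] = 2×1 + 1×1 + 1×5 + 5×1 + 3×3 = 22; y[1] = 2×3 + 1×1 + 1×1 + 5×5 + 3×1 = 36; y[2] = 2×1 + 1×3 + 1×1 + 5×1 + 3×5 = 26; y[3] = 2×5 + 1×1 + 1×3 + 5×1 + 3×1 = 22; y[4] = 2×1 + 1×5 + 1×1 + 5×3 + 3×1 = 26. Result: [22, 36, 26, 22, 26]

[22, 36, 26, 22, 26]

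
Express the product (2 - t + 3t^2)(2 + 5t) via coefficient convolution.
Ascending coefficients: a = [2, -1, 3], b = [2, 5]. c[0] = 2×2 = 4; c[1] = 2×5 + -1×2 = 8; c[2] = -1×5 + 3×2 = 1; c[3] = 3×5 = 15. Result coefficients: [4, 8, 1, 15] → 4 + 8t + t^2 + 15t^3

4 + 8t + t^2 + 15t^3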